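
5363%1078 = 1051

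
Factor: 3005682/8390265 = 1001894/2796755 = 2^1 * 5^( - 1)*13^( - 1)*17^( - 1) * 2531^ (-1)*500947^1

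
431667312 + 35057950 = 466725262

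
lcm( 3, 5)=15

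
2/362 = 1/181 = 0.01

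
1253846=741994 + 511852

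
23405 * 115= 2691575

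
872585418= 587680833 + 284904585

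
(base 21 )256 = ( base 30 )133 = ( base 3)1100210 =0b1111100001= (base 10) 993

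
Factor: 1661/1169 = 7^ (  -  1 )*11^1*151^1*167^( - 1 )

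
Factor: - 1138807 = -149^1* 7643^1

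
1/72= 1/72 = 0.01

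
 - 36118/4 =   -  9030 + 1/2 = - 9029.50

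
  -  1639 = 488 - 2127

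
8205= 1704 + 6501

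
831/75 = 11 + 2/25 = 11.08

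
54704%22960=8784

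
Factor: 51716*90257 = 2^2 * 7^1*43^1*1847^1*2099^1 = 4667731012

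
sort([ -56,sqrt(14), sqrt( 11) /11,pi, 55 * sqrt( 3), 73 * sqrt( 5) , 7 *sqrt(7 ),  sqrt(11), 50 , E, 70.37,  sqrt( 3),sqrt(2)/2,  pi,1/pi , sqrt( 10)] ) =[-56, sqrt( 11 )/11, 1/pi,sqrt(2) /2,sqrt( 3 ), E, pi,pi, sqrt (10), sqrt( 11), sqrt( 14), 7*sqrt(7),50,  70.37,55*sqrt(3),73*sqrt( 5 )] 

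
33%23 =10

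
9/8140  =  9/8140  =  0.00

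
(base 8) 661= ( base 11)364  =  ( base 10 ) 433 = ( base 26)GH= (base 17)188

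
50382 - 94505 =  - 44123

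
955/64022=955/64022 = 0.01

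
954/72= 13 +1/4 = 13.25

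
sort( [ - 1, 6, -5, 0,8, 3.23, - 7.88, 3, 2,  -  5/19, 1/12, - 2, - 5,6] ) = [ - 7.88,-5, - 5,  -  2, - 1 , - 5/19, 0,1/12, 2,3,3.23,  6,  6, 8]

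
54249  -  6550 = 47699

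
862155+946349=1808504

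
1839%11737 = 1839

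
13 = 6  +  7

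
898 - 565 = 333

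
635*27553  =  17496155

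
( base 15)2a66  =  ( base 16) 2388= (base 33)8bl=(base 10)9096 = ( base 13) 41A9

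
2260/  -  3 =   -  2260/3 =-753.33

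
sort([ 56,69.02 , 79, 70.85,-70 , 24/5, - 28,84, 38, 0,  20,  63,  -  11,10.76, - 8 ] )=[ - 70, - 28, - 11, - 8,0, 24/5,  10.76, 20, 38 , 56, 63,69.02, 70.85, 79,84]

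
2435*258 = 628230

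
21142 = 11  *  1922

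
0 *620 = 0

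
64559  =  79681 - 15122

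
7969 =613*13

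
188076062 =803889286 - 615813224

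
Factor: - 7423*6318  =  -46898514 = - 2^1 * 3^5*13^2*571^1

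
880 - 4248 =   -  3368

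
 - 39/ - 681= 13/227 = 0.06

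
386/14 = 193/7 = 27.57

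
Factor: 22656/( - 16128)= -59/42  =  - 2^(-1 ) *3^( - 1)* 7^ (-1)*59^1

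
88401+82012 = 170413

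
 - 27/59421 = - 9/19807=- 0.00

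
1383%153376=1383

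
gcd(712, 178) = 178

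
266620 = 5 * 53324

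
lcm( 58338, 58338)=58338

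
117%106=11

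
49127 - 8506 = 40621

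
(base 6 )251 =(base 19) 58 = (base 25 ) 43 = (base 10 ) 103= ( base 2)1100111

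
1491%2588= 1491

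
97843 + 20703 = 118546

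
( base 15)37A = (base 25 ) 16f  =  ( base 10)790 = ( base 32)OM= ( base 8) 1426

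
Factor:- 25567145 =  - 5^1*23^1*222323^1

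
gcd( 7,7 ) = 7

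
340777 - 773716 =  - 432939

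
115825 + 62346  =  178171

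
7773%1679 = 1057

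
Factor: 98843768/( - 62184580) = - 24710942/15546145 = - 2^1 *5^(-1)*983^( -1 )*3163^(- 1)*12355471^1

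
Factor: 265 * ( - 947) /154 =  - 250955/154 = - 2^( - 1 )*5^1*7^( - 1 )*11^( - 1 )*53^1 * 947^1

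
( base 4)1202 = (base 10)98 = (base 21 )4e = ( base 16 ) 62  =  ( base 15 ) 68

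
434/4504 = 217/2252=0.10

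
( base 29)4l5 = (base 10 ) 3978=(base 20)9II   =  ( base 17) DD0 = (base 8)7612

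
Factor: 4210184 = 2^3*11^1*47843^1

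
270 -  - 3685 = 3955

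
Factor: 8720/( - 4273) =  - 2^4*5^1*109^1*4273^( - 1 )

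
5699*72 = 410328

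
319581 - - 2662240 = 2981821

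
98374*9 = 885366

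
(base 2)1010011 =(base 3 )10002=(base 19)47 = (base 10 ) 83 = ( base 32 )2J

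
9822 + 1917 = 11739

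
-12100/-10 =1210 + 0/1= 1210.00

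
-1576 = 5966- 7542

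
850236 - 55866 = 794370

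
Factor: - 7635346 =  - 2^1*17^1*224569^1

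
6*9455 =56730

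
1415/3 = 1415/3 =471.67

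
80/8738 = 40/4369 = 0.01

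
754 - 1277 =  - 523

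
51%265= 51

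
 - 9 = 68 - 77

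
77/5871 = 77/5871 = 0.01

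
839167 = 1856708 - 1017541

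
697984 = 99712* 7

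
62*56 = 3472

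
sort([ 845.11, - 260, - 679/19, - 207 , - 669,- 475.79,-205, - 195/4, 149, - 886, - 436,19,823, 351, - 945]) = [ -945 , - 886, - 669, - 475.79,-436, - 260, - 207,  -  205,-195/4,- 679/19, 19,149 , 351, 823, 845.11 ]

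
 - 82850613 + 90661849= 7811236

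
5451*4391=23935341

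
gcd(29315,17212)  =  13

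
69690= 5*13938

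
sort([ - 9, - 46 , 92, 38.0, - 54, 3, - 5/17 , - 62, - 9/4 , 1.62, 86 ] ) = [  -  62 , - 54, - 46, - 9, - 9/4, - 5/17, 1.62, 3, 38.0,86,92 ] 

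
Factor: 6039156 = 2^2*3^1*23^1*21881^1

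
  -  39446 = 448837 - 488283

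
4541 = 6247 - 1706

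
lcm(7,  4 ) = 28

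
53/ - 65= - 1 + 12/65 =-0.82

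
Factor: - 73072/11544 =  - 9134/1443=- 2^1*3^(  -  1 )  *  13^( - 1)* 37^( - 1)*4567^1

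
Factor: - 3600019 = -167^1*21557^1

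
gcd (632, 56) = 8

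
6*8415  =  50490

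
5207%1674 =185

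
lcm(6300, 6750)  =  94500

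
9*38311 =344799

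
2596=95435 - 92839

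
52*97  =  5044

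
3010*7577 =22806770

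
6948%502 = 422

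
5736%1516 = 1188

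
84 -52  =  32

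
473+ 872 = 1345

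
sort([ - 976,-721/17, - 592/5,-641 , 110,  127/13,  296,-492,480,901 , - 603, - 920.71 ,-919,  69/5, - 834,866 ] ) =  [ - 976, - 920.71, - 919, - 834, - 641, - 603, - 492, - 592/5,-721/17,127/13,  69/5,110, 296, 480,866,901 ] 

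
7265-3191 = 4074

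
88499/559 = 158 + 177/559 = 158.32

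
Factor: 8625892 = 2^2*11^1*196043^1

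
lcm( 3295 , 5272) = 26360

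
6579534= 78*84353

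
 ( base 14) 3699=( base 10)9543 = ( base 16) 2547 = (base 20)13h3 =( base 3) 111002110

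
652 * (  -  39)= - 25428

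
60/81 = 20/27= 0.74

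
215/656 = 215/656 = 0.33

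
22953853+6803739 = 29757592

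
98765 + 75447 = 174212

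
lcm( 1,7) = 7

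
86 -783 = - 697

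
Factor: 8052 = 2^2*3^1* 11^1*61^1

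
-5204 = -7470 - - 2266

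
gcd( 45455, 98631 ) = 1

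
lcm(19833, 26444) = 79332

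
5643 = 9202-3559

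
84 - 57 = 27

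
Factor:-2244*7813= - 17532372 = - 2^2*3^1  *11^1*13^1 * 17^1*601^1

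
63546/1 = 63546 = 63546.00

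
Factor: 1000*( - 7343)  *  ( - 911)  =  2^3*5^3*7^1*911^1*1049^1 =6689473000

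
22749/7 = 22749/7 = 3249.86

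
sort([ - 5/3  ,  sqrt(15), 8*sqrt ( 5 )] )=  [ - 5/3 , sqrt (15),8*sqrt (5) ] 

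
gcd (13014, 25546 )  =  482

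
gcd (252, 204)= 12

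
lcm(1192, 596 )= 1192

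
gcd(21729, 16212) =3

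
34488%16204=2080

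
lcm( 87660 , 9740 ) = 87660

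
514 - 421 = 93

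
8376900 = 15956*525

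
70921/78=70921/78 = 909.24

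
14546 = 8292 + 6254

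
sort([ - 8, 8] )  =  [  -  8,8] 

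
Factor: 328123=41^1*53^1*151^1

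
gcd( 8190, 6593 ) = 1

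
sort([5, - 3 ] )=[ -3, 5 ]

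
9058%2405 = 1843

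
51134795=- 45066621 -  - 96201416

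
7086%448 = 366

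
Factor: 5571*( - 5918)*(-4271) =140811359238= 2^1*  3^2 * 11^1*269^1*619^1  *  4271^1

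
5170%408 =274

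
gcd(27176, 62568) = 632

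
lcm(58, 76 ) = 2204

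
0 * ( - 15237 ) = 0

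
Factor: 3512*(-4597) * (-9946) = 2^4*439^1 *4597^1*4973^1= 160574828144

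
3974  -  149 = 3825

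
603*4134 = 2492802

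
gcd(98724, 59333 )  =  1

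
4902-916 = 3986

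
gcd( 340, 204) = 68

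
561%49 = 22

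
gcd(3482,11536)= 2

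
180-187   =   - 7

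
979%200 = 179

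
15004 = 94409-79405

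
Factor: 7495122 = 2^1*3^1*1249187^1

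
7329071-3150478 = 4178593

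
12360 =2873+9487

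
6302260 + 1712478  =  8014738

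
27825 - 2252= 25573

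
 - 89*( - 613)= 54557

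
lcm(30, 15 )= 30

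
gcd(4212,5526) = 18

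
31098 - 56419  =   - 25321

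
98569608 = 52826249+45743359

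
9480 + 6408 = 15888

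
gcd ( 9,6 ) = 3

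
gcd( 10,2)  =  2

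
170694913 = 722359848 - 551664935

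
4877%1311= 944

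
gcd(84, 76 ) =4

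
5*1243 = 6215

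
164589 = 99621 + 64968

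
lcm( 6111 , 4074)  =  12222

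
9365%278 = 191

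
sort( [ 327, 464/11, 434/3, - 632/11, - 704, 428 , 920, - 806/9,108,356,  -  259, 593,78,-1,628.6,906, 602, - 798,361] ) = [- 798, - 704, - 259, - 806/9,  -  632/11, - 1,464/11,78,108,434/3, 327, 356, 361,  428,  593,602,628.6, 906,920]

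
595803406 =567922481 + 27880925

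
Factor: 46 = 2^1* 23^1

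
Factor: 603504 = 2^4*3^3*11^1 * 127^1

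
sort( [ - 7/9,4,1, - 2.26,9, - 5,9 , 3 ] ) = [ - 5,  -  2.26, - 7/9,1 , 3,4, 9, 9 ]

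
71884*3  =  215652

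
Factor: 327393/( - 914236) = - 2^( - 2)*3^2*11^1*3307^1*228559^( - 1 )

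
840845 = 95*8851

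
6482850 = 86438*75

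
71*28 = 1988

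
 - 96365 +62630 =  - 33735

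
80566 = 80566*1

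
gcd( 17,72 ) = 1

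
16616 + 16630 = 33246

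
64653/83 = 64653/83=778.95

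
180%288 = 180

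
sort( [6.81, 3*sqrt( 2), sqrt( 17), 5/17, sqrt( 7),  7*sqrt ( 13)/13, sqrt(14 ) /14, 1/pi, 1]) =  [ sqrt( 14)/14,5/17, 1/pi, 1 , 7*sqrt(13) /13,sqrt( 7 ),sqrt( 17),3*sqrt( 2),  6.81 ] 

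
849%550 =299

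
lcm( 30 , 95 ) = 570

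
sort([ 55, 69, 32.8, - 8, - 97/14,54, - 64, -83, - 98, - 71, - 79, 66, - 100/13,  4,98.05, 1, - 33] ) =[ - 98, - 83,  -  79, - 71, - 64,-33, - 8, - 100/13, - 97/14,1,4, 32.8,  54,55,66,69, 98.05 ] 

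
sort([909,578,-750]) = [- 750, 578,909]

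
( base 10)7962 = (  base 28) A4A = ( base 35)6HH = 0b1111100011010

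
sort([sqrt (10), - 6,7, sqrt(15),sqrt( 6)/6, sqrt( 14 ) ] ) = [ - 6 , sqrt ( 6 ) /6, sqrt(10), sqrt (14) , sqrt(15 ), 7] 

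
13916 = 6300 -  - 7616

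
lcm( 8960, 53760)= 53760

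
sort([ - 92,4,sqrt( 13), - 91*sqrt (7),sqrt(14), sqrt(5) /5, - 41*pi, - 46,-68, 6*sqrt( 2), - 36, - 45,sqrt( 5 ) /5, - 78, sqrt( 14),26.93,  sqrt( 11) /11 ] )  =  [ - 91  *  sqrt (7), - 41*pi, - 92,-78 , - 68, - 46,-45, - 36,sqrt( 11) /11, sqrt ( 5 ) /5,sqrt( 5)/5 , sqrt( 13 ),sqrt ( 14),sqrt (14), 4,6*sqrt( 2 ),26.93 ]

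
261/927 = 29/103  =  0.28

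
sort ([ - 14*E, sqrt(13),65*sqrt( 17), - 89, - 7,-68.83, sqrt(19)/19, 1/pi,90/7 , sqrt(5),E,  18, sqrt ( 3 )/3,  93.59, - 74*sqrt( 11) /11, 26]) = [ - 89, - 68.83 , - 14*E, - 74*sqrt(11)/11,-7,sqrt (19)/19, 1/pi, sqrt( 3) /3, sqrt( 5), E, sqrt( 13),90/7, 18 , 26,93.59, 65*sqrt( 17 )]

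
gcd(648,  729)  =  81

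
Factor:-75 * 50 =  - 3750 = - 2^1*3^1*5^4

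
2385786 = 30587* 78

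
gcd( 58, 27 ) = 1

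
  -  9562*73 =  - 698026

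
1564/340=23/5 = 4.60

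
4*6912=27648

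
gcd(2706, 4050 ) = 6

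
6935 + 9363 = 16298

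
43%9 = 7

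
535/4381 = 535/4381 = 0.12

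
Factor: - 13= - 13^1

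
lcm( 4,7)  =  28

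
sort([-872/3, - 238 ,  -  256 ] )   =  [ - 872/3,-256,-238 ]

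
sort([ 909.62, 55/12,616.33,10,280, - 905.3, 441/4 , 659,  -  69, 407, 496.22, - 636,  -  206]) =[ - 905.3, - 636, - 206, - 69,55/12, 10,  441/4,280, 407, 496.22, 616.33, 659, 909.62] 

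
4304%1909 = 486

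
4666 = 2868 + 1798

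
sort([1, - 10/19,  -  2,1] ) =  [-2, - 10/19,1,1 ] 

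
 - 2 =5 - 7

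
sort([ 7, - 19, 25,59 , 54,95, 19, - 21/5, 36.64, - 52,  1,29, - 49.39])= [-52, - 49.39,-19, - 21/5,1,7, 19,25,29, 36.64,54,  59,95 ] 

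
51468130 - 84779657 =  - 33311527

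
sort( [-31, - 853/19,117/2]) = [ - 853/19,- 31  ,  117/2]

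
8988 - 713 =8275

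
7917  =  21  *377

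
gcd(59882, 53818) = 758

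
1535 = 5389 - 3854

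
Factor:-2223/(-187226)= 9/758= 2^(-1)*3^2*379^(-1 ) 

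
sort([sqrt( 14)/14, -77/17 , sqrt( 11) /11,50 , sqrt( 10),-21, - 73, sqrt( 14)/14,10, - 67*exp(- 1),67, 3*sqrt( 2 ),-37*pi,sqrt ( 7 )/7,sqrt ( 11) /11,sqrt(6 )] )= [ - 37 * pi, - 73, - 67*exp( - 1), - 21, - 77/17, sqrt(14)/14,sqrt( 14)/14,  sqrt(11 ) /11, sqrt( 11)/11,  sqrt(7)/7, sqrt( 6),sqrt( 10), 3 * sqrt (2), 10 , 50, 67]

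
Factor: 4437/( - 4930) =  - 2^( - 1)*3^2*5^(-1 ) =- 9/10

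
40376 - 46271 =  - 5895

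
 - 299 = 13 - 312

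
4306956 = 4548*947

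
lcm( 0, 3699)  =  0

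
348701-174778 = 173923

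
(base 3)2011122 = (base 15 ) 708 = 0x62f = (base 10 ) 1583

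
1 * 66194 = 66194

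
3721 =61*61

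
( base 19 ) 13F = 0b110110001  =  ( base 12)301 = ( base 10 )433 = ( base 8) 661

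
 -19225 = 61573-80798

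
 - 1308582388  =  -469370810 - 839211578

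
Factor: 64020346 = 2^1* 13^1*2462321^1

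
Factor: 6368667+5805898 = 5^1*13^1 *157^1*1193^1   =  12174565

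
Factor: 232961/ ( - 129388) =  - 2^(-2) *7^( - 1)*4621^( - 1 )*232961^1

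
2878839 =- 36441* ( - 79 )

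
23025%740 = 85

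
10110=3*3370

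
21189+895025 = 916214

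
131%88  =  43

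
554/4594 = 277/2297 = 0.12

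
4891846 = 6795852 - 1904006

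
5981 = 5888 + 93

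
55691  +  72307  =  127998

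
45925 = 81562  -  35637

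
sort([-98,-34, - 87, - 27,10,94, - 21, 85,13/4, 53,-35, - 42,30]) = [ -98, - 87,-42,-35,-34, - 27  , - 21, 13/4,10,30  ,  53,85,94]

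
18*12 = 216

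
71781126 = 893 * 80382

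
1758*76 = 133608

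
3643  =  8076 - 4433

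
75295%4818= 3025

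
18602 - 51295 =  - 32693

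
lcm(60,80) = 240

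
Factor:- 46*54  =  -2^2*3^3*23^1  =  - 2484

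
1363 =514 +849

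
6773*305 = 2065765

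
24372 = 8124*3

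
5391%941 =686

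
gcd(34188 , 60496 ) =4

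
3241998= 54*60037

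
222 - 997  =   - 775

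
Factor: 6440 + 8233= 3^1*67^1 * 73^1  =  14673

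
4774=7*682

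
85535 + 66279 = 151814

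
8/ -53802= -1+ 26897/26901  =  - 0.00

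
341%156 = 29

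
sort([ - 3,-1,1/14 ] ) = [ - 3,  -  1, 1/14]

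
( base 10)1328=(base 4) 110300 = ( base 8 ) 2460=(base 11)aa8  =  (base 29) 1GN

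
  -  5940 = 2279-8219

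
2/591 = 2/591 = 0.00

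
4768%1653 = 1462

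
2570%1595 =975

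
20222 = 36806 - 16584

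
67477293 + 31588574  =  99065867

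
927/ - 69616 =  - 927/69616 = -0.01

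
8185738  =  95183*86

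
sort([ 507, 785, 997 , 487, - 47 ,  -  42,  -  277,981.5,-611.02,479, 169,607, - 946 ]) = [ -946,- 611.02  ,-277, - 47, - 42, 169 , 479, 487,  507,607, 785 , 981.5, 997 ] 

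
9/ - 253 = -1 + 244/253 = -0.04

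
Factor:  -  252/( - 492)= 21/41 = 3^1*7^1*41^( - 1 )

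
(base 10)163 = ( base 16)A3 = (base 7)322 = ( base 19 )8b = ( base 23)72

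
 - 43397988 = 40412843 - 83810831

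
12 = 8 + 4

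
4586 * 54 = 247644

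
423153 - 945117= - 521964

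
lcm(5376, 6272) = 37632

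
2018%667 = 17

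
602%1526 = 602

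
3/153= 1/51 = 0.02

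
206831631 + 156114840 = 362946471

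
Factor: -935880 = - 2^3*3^1*5^1*11^1*709^1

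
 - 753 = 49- 802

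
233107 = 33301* 7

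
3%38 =3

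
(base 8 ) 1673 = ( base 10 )955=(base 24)1FJ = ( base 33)sv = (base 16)3BB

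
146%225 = 146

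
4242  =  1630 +2612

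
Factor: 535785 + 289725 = 825510 = 2^1*3^1*5^1*7^1*3931^1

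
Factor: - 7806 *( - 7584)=59200704 = 2^6*3^2*79^1*1301^1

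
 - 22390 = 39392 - 61782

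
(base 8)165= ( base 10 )117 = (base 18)69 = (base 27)49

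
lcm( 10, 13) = 130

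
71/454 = 71/454 = 0.16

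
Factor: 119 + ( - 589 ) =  - 470 = - 2^1*  5^1*47^1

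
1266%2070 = 1266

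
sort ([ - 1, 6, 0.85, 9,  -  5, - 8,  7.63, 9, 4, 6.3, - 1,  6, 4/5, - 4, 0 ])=[ - 8, -5 , -4, - 1, - 1, 0, 4/5,0.85, 4,6, 6,6.3, 7.63 , 9, 9]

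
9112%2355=2047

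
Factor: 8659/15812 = 2^ ( - 2 ) * 7^1*59^ ( - 1)*67^( - 1 )*1237^1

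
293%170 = 123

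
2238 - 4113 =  - 1875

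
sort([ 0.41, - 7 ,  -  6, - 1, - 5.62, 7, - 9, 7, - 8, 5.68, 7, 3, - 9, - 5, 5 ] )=[-9, - 9 , - 8, - 7, - 6, - 5.62, - 5,-1, 0.41, 3,5, 5.68 , 7, 7 , 7 ]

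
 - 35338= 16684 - 52022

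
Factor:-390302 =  - 2^1*11^1  *  113^1*157^1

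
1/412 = 1/412 = 0.00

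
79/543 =79/543 = 0.15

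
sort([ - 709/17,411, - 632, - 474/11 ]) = [ - 632,-474/11, - 709/17,411] 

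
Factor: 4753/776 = 2^( - 3 )*7^2 = 49/8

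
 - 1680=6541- 8221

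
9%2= 1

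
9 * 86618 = 779562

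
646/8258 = 323/4129 =0.08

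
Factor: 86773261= 41^1*1187^1*1783^1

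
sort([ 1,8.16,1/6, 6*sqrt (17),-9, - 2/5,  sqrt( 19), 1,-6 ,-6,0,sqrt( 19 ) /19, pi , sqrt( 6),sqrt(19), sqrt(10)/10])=[  -  9,-6,  -  6, - 2/5, 0,1/6,sqrt ( 19) /19, sqrt( 10) /10,1 , 1 , sqrt( 6) , pi, sqrt ( 19),sqrt( 19 ), 8.16, 6*sqrt( 17)]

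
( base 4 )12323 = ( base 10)443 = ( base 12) 30B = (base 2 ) 110111011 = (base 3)121102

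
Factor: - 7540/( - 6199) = 2^2*5^1*13^1*29^1*6199^( - 1 )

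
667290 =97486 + 569804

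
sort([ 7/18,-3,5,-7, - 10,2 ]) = [-10, - 7,-3, 7/18,  2,5]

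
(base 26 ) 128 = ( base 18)24G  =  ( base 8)1340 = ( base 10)736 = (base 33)MA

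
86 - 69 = 17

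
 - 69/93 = - 1  +  8/31=- 0.74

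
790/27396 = 395/13698 = 0.03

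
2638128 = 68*38796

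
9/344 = 9/344 = 0.03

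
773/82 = 9  +  35/82= 9.43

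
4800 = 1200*4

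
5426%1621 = 563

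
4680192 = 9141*512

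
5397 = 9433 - 4036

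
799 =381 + 418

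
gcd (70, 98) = 14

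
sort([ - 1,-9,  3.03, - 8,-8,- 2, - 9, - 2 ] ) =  [ - 9, - 9,  -  8, - 8, - 2, - 2, - 1 , 3.03 ] 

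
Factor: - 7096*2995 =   -  2^3*5^1*599^1*887^1=- 21252520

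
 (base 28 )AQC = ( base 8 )20604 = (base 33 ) 7T0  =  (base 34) 7ec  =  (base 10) 8580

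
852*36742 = 31304184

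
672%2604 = 672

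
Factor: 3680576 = 2^6*131^1*439^1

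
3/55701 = 1/18567 = 0.00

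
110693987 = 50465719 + 60228268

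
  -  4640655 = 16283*( - 285)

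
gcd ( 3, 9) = 3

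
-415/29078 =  - 1  +  28663/29078 =-  0.01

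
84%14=0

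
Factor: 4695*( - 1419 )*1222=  - 2^1*3^2*5^1*11^1*13^1*43^1*47^1*313^1 = -8141214510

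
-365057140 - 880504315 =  - 1245561455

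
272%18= 2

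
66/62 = 33/31=1.06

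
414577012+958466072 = 1373043084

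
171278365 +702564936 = 873843301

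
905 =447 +458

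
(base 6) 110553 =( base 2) 10010001000101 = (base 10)9285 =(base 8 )22105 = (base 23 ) HCG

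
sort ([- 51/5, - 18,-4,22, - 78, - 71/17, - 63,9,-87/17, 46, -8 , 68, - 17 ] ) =[ - 78,-63, - 18, - 17, - 51/5 ,- 8,- 87/17, - 71/17,-4,9 , 22,46, 68]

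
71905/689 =104+249/689 = 104.36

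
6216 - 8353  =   - 2137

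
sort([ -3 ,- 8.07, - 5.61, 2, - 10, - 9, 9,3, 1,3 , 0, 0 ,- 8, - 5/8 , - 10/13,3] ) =[ - 10 , - 9 , - 8.07, - 8, - 5.61, - 3, - 10/13,-5/8, 0 , 0, 1, 2,3,3 , 3,9]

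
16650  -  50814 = -34164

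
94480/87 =1085+85/87 = 1085.98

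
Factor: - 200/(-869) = 2^3*5^2*11^( - 1 )*79^( - 1) 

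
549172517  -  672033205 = - 122860688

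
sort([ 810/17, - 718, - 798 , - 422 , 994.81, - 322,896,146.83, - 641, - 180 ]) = [-798, - 718 , -641, - 422 , - 322  , - 180,  810/17 , 146.83,896,994.81 ] 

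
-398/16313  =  -398/16313 =- 0.02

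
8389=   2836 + 5553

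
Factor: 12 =2^2*3^1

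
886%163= 71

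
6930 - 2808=4122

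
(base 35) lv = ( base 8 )1376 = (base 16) 2fe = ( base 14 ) 3ca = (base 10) 766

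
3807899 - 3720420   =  87479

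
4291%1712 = 867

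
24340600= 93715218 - 69374618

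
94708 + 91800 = 186508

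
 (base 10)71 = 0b1000111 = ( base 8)107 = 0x47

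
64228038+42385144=106613182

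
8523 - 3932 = 4591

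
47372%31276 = 16096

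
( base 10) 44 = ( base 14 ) 32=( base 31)1d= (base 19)26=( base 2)101100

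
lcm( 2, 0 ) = 0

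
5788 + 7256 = 13044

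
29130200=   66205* 440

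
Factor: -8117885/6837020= - 1623577/1367404 = -2^( - 2)*431^1 * 3767^1*341851^( - 1)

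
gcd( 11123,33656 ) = 7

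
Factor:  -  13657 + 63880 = 50223 = 3^1 *16741^1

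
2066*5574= 11515884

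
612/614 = 306/307=1.00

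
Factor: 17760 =2^5*3^1*5^1  *37^1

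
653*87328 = 57025184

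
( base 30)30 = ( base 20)4A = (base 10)90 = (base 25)3f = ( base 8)132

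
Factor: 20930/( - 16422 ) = -65/51 =- 3^( - 1 )*5^1 *13^1*17^( - 1) 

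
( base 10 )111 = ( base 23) 4j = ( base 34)39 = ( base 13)87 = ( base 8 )157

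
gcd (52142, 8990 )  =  1798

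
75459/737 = 102 + 285/737 = 102.39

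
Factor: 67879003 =23^1*691^1*4271^1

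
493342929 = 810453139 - 317110210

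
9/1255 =9/1255 = 0.01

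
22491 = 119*189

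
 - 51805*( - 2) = 103610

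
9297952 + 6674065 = 15972017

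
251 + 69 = 320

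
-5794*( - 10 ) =57940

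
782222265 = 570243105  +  211979160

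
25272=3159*8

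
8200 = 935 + 7265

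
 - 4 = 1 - 5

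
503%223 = 57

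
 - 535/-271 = 1+ 264/271 = 1.97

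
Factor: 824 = 2^3*103^1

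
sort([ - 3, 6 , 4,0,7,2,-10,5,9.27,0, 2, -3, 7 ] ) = [ - 10,-3, - 3, 0,0 , 2, 2,4,  5,6,7  ,  7,  9.27]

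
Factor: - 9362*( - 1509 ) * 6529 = 92236867482 = 2^1*3^1*31^1*151^1*503^1*6529^1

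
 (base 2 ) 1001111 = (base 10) 79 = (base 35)29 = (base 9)87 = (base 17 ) 4b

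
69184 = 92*752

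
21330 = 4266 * 5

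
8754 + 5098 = 13852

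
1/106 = 1/106 = 0.01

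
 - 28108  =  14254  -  42362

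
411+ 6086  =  6497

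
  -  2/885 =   -  1+883/885 = -0.00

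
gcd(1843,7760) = 97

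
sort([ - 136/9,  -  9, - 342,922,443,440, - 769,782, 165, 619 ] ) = [ - 769, -342, - 136/9,- 9, 165, 440, 443,619  ,  782, 922 ] 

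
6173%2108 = 1957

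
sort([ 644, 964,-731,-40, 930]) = [ - 731, - 40, 644,930 , 964]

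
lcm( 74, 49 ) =3626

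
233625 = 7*33375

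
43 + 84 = 127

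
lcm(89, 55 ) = 4895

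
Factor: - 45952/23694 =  - 2^6 * 3^(-1)*11^( - 1) =- 64/33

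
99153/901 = 110 + 43/901 = 110.05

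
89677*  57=5111589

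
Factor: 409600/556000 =2^9*5^( -1 )*139^(-1 ) = 512/695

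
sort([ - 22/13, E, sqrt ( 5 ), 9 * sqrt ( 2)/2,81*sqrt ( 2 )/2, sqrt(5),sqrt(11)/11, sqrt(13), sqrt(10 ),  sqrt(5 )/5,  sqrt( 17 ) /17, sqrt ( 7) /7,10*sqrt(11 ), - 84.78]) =[ - 84.78, - 22/13,  sqrt( 17 )/17 , sqrt ( 11 )/11,sqrt( 7)/7,sqrt( 5 )/5, sqrt( 5), sqrt( 5 ), E, sqrt(10 ), sqrt (13 ), 9*sqrt(2)/2 , 10*sqrt ( 11 ), 81*sqrt( 2)/2]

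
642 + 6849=7491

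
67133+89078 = 156211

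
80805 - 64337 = 16468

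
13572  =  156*87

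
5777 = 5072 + 705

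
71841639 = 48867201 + 22974438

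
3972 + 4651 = 8623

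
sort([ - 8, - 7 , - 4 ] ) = [  -  8, - 7, - 4]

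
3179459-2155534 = 1023925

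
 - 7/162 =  - 7/162 = - 0.04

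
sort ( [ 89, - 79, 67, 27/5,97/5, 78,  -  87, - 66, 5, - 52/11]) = [  -  87,  -  79,-66,  -  52/11,5,27/5, 97/5,67,  78, 89]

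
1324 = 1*1324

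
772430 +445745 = 1218175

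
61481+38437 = 99918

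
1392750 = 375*3714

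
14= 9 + 5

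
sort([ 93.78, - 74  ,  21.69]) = [ - 74,  21.69, 93.78] 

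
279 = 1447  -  1168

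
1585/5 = 317 = 317.00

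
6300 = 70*90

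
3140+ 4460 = 7600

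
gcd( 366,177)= 3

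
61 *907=55327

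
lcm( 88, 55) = 440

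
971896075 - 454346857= 517549218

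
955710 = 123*7770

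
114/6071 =114/6071=   0.02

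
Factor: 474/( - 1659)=-2^1*7^ ( - 1) = - 2/7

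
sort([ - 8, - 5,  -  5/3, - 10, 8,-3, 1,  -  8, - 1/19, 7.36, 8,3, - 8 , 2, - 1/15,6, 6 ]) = [ - 10 , - 8, -8, - 8, - 5, - 3 , - 5/3,  -  1/15,-1/19,1  ,  2 , 3,6,6, 7.36, 8, 8]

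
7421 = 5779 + 1642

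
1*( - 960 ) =-960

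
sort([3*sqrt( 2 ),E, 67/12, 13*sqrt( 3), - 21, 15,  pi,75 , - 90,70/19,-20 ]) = [ - 90, - 21, - 20, E,pi,70/19,3*sqrt(2),67/12, 15,13*sqrt(3 ), 75]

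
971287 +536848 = 1508135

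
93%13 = 2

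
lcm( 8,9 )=72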